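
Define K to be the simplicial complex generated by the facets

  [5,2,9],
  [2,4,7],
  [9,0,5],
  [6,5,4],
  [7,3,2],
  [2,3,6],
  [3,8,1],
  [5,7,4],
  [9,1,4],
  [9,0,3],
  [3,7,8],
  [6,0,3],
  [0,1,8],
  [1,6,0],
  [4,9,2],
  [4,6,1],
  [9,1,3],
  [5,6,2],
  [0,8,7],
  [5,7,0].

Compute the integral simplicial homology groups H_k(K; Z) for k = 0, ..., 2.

H_0 = Z,  H_1 = Z × Z/2,  H_2 = 0.

Take the total order 0 < 1 < 2 < 3 < 4 < 5 < 6 < 7 < 8 < 9 on the vertex set. Then K (dimension 2) consists of the simplices:

  0-simplices (10): [0], [1], [2], [3], [4], [5], [6], [7], [8], [9]
  1-simplices (30): (30 of them)
  2-simplices (20): (20 of them)

giving chain groups C_0 ≅ Z^10, C_1 ≅ Z^30, C_2 ≅ Z^20.

Boundary ∂_1: C_1 → C_0 sends each edge [p,q] (with p < q) to q − p. For instance
  ∂[7,8] = [8] − [7].
As a 10×30 matrix over Z this has rank 9, with invariant factors (1,1,1,1,1,1,1,1,1).

Boundary ∂_2: C_2 → C_1 sends each 2-simplex [p,q,r] to [q,r] − [p,r] + [p,q]. For instance
  ∂[2,5,6] = [5,6] − [2,6] + [2,5],
  ∂[0,3,6] = [3,6] − [0,6] + [0,3].
The 30×20 boundary matrix has rank 20 and Smith normal form diag(1,1,1,1,1,1,1,1,1,1,1,1,1,1,1,1,1,1,1,2).

From H_k ≅ ker(∂_k) / im(∂_{k+1}) we obtain:

  H_0: rank C_0 − rank ∂_1 = 10 − 9 = 1, and the invariant factors of ∂_1 are all 1, so H_0 ≅ Z.
  H_1: rank ker ∂_1 − rank ∂_2 = (30 − 9) − 20 = 1, and ∂_2 has invariant factor 2 > 1, so H_1 ≅ Z × Z/2.
  H_2: rank ker ∂_2 − rank ∂_3 = (20 − 20) − 0 = 0, and there is no ∂_3, so H_2 ≅ 0.

(K is a triangulation of the Klein bottle.)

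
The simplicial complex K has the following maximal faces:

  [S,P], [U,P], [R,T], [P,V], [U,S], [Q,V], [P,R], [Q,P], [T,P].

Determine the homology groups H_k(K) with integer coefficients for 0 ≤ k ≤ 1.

K has 7 vertices, 9 edges.
rank ∂_0 = 0, rank ∂_1 = 6 ⇒ b_0 = 7 − 0 − 6 = 1; all invariant factors of ∂_1 are 1 so no torsion. So H_0 = Z.
rank ∂_1 = 6, rank ∂_2 = 0 ⇒ b_1 = 9 − 6 − 0 = 3. So H_1 = Z^3.

H_0 ≅ Z,  H_1 ≅ Z^3.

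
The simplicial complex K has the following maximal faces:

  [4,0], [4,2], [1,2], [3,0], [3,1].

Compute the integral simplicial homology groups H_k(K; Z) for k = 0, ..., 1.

H_0 ≅ Z,  H_1 ≅ Z.

Fix the vertex order 0 < 1 < 2 < 3 < 4 and write every simplex with vertices in increasing order. Then dim K = 1 and the simplices of K are:

  0-simplices (5): [0], [1], [2], [3], [4]
  1-simplices (5): [0,3], [0,4], [1,2], [1,3], [2,4]

Hence C_0 ≅ Z^5, C_1 ≅ Z^5.

∂_1: C_1 → C_0 sends each edge [p,q] (with p < q) to q − p.
As a 5×5 matrix over Z this has rank 4, with invariant factors (1,1,1,1).

Reading off H_k = ker ∂_k / im ∂_{k+1}:

  H_0: rank C_0 − rank ∂_1 = 5 − 4 = 1, and the invariant factors of ∂_1 are all 1, so H_0 ≅ Z.
  H_1: rank ker ∂_1 − rank ∂_2 = (5 − 4) − 0 = 1, and there is no ∂_2, so H_1 ≅ Z.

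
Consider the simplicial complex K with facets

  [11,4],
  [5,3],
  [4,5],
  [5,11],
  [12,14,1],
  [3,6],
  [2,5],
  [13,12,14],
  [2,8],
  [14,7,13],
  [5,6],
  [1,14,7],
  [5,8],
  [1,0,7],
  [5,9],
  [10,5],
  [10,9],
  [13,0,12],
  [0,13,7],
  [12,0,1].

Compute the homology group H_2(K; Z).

H_2 = Z.

Order the vertices as 0 < 1 < 2 < 3 < 4 < 5 < 6 < 7 < 8 < 9 < 10 < 11 < 12 < 13 < 14. Listing each simplex with vertices in this order, K has dimension 2 with simplices:

  0-simplices (15): [0], [1], [2], [3], [4], [5], [6], [7], [8], [9], [10], [11], [12], [13], [14]
  1-simplices (24): (24 of them)
  2-simplices (8): [0,1,7], [0,1,12], [0,7,13], [0,12,13], [1,7,14], [1,12,14], [7,13,14], [12,13,14]

so the chain groups are C_0 ≅ Z^15, C_1 ≅ Z^24, C_2 ≅ Z^8.

Boundary ∂_1: C_1 → C_0 maps an edge to its endpoints' difference, ∂[p,q] = q − p.
The resulting 15×24 matrix has rank 13, and its Smith normal form has invariant factors (1,1,1,1,1,1,1,1,1,1,1,1,1).

∂_2: C_2 → C_1 acts by ∂[p,q,r] = [q,r] − [p,r] + [p,q]. For instance
  ∂[7,13,14] = [13,14] − [7,14] + [7,13],
  ∂[1,7,14] = [7,14] − [1,14] + [1,7].
The 24×8 boundary matrix has rank 7 and Smith normal form diag(1,1,1,1,1,1,1).

Now H_k = ker ∂_k / im ∂_{k+1}, so:

  H_2: rank ker ∂_2 − rank ∂_3 = (8 − 7) − 0 = 1, and there is no ∂_3, so H_2 = Z.

(K is a triangulation of the disjoint union of the 2-sphere S^2 and a wedge of 4 circles.)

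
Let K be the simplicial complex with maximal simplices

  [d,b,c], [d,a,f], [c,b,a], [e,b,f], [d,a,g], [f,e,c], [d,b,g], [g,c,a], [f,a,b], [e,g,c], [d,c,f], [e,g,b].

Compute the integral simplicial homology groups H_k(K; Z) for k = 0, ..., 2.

H_0 = Z,  H_1 = Z/2,  H_2 = 0.

We work with the vertex ordering a < b < c < d < e < f < g. The simplices of K, each written with vertices in increasing order, are:

  0-simplices (7): a, b, c, d, e, f, g
  1-simplices (18): ab, ac, ad, af, ag, bc, bd, be, bf, bg, cd, ce, cf, cg, df, dg, ef, eg
  2-simplices (12): abc, abf, acg, adf, adg, bcd, bdg, bef, beg, cdf, cef, ceg

Hence C_0 ≅ Z^7, C_1 ≅ Z^18, C_2 ≅ Z^12.

∂_1: C_1 → C_0 maps an edge to its endpoints' difference, ∂[p,q] = q − p.
As a 7×18 matrix over Z this has rank 6, with invariant factors (1,1,1,1,1,1).

∂_2: C_2 → C_1 acts by ∂[p,q,r] = [q,r] − [p,r] + [p,q]. For instance
  ∂bdg = dg − bg + bd,
  ∂abc = bc − ac + ab.
The resulting 18×12 matrix has rank 12, and its Smith normal form has invariant factors (1,1,1,1,1,1,1,1,1,1,1,2).

Now H_k = ker ∂_k / im ∂_{k+1}, so:

  H_0: rank C_0 − rank ∂_1 = 7 − 6 = 1, and the invariant factors of ∂_1 are all 1, so H_0 = Z.
  H_1: rank ker ∂_1 − rank ∂_2 = (18 − 6) − 12 = 0, and ∂_2 has invariant factor 2 > 1, so H_1 = Z/2.
  H_2: rank ker ∂_2 − rank ∂_3 = (12 − 12) − 0 = 0, and there is no ∂_3, so H_2 = 0.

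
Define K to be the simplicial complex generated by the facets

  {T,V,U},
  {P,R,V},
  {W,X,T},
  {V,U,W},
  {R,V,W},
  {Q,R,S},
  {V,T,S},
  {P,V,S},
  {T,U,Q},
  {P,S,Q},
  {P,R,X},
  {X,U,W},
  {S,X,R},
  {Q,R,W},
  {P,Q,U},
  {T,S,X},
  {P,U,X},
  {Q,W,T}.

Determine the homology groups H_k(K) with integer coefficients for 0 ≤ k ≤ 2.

Take the total order P < Q < R < S < T < U < V < W < X on the vertex set. Then K (dimension 2) consists of the simplices:

  0-simplices (9): P, Q, R, S, T, U, V, W, X
  1-simplices (27): PQ, PR, PS, PU, PV, PX, QR, QS, QT, QU, QW, RS, RV, RW, RX, ST, SV, SX, TU, TV, TW, TX, UV, UW, UX, VW, WX
  2-simplices (18): PQS, PQU, PRV, PRX, PSV, PUX, QRS, QRW, QTU, QTW, RSX, RVW, STV, STX, TUV, TWX, UVW, UWX

so the chain groups are C_0 ≅ Z^9, C_1 ≅ Z^27, C_2 ≅ Z^18.

Boundary ∂_1: C_1 → C_0 maps an edge to its endpoints' difference, ∂[p,q] = q − p.
The resulting 9×27 matrix has rank 8, and its Smith normal form has invariant factors (1,1,1,1,1,1,1,1).

∂_2: C_2 → C_1 maps a triangle to the signed sum of its edges. For instance
  ∂UVW = VW − UW + UV,
  ∂RVW = VW − RW + RV.
The 27×18 boundary matrix has rank 18 and Smith normal form diag(1,1,1,1,1,1,1,1,1,1,1,1,1,1,1,1,1,2).

Reading off H_k = ker ∂_k / im ∂_{k+1}:

  H_0: rank C_0 − rank ∂_1 = 9 − 8 = 1, and the invariant factors of ∂_1 are all 1, so H_0 ≅ Z.
  H_1: rank ker ∂_1 − rank ∂_2 = (27 − 8) − 18 = 1, and ∂_2 has invariant factor 2 > 1, so H_1 ≅ Z ⊕ Z/2.
  H_2: rank ker ∂_2 − rank ∂_3 = (18 − 18) − 0 = 0, and there is no ∂_3, so H_2 ≅ 0.

As a check, the Euler characteristic is 9 − 27 + 18 = 0, which agrees with 1 − 1 + 0 = 0.
(K is a triangulation of the Klein bottle.)

H_0 ≅ Z,  H_1 ≅ Z ⊕ Z/2,  H_2 = 0.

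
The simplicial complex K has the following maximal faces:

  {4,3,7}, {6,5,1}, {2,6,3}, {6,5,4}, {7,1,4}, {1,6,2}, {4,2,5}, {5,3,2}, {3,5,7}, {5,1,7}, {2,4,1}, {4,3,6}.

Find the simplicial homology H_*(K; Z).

Order the vertices as 1 < 2 < 3 < 4 < 5 < 6 < 7. Listing each simplex with vertices in this order, K has dimension 2 with simplices:

  0-simplices (7): [1], [2], [3], [4], [5], [6], [7]
  1-simplices (18): [1,2], [1,4], [1,5], [1,6], [1,7], [2,3], [2,4], [2,5], [2,6], [3,4], [3,5], [3,6], [3,7], [4,5], [4,6], [4,7], [5,6], [5,7]
  2-simplices (12): [1,2,4], [1,2,6], [1,4,7], [1,5,6], [1,5,7], [2,3,5], [2,3,6], [2,4,5], [3,4,6], [3,4,7], [3,5,7], [4,5,6]

so the chain groups are C_0 ≅ Z^7, C_1 ≅ Z^18, C_2 ≅ Z^12.

The boundary map ∂_1: C_1 → C_0 maps an edge to its endpoints' difference, ∂[p,q] = q − p. For instance
  ∂[5,7] = [7] − [5].
As a 7×18 matrix over Z this has rank 6, with invariant factors (1,1,1,1,1,1).

∂_2: C_2 → C_1 maps a triangle to the signed sum of its edges. For instance
  ∂[3,4,6] = [4,6] − [3,6] + [3,4],
  ∂[1,2,4] = [2,4] − [1,4] + [1,2].
As a 18×12 matrix over Z this has rank 12, with invariant factors (1,1,1,1,1,1,1,1,1,1,1,2).

Computing H_k = (kernel of ∂_k) / (image of ∂_{k+1}):

  H_0: rank C_0 − rank ∂_1 = 7 − 6 = 1, and the invariant factors of ∂_1 are all 1, so H_0 = Z.
  H_1: rank ker ∂_1 − rank ∂_2 = (18 − 6) − 12 = 0, and ∂_2 has invariant factor 2 > 1, so H_1 = Z/2Z.
  H_2: rank ker ∂_2 − rank ∂_3 = (12 − 12) − 0 = 0, and there is no ∂_3, so H_2 = 0.

H_0 ≅ Z,  H_1 ≅ Z/2Z,  H_2 = 0.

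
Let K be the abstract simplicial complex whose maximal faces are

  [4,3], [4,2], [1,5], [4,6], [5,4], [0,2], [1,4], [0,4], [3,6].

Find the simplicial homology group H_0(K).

Take the total order 0 < 1 < 2 < 3 < 4 < 5 < 6 on the vertex set. Then K (dimension 1) consists of the simplices:

  0-simplices (7): [0], [1], [2], [3], [4], [5], [6]
  1-simplices (9): [0,2], [0,4], [1,4], [1,5], [2,4], [3,4], [3,6], [4,5], [4,6]

so the chain groups are C_0 ≅ Z^7, C_1 ≅ Z^9.

Boundary ∂_1: C_1 → C_0 is given by ∂[p,q] = [q] − [p].
The resulting 7×9 matrix has rank 6, and its Smith normal form has invariant factors (1,1,1,1,1,1).

Computing H_k = (kernel of ∂_k) / (image of ∂_{k+1}):

  H_0: rank C_0 − rank ∂_1 = 7 − 6 = 1, and the invariant factors of ∂_1 are all 1, so H_0 ≅ Z.

(K is a triangulation of a wedge of 3 circles.)

H_0 = Z.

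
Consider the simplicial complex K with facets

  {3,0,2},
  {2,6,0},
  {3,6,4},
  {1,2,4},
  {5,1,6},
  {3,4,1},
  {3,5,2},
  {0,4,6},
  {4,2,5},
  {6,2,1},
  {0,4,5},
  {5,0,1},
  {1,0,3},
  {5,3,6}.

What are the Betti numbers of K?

Fix the vertex order 0 < 1 < 2 < 3 < 4 < 5 < 6 and write every simplex with vertices in increasing order. Then dim K = 2 and the simplices of K are:

  0-simplices (7): [0], [1], [2], [3], [4], [5], [6]
  1-simplices (21): [0,1], [0,2], [0,3], [0,4], [0,5], [0,6], [1,2], [1,3], [1,4], [1,5], [1,6], [2,3], [2,4], [2,5], [2,6], [3,4], [3,5], [3,6], [4,5], [4,6], [5,6]
  2-simplices (14): [0,1,3], [0,1,5], [0,2,3], [0,2,6], [0,4,5], [0,4,6], [1,2,4], [1,2,6], [1,3,4], [1,5,6], [2,3,5], [2,4,5], [3,4,6], [3,5,6]

so the chain groups are C_0 ≅ Z^7, C_1 ≅ Z^21, C_2 ≅ Z^14.

Boundary ∂_1: C_1 → C_0 is given by ∂[p,q] = [q] − [p].
The resulting 7×21 matrix has rank 6, and its Smith normal form has invariant factors (1,1,1,1,1,1).

Boundary ∂_2: C_2 → C_1 maps a triangle to the signed sum of its edges. For instance
  ∂[0,2,6] = [2,6] − [0,6] + [0,2],
  ∂[0,4,6] = [4,6] − [0,6] + [0,4].
The resulting 21×14 matrix has rank 13, and its Smith normal form has invariant factors (1,1,1,1,1,1,1,1,1,1,1,1,1).

Computing H_k = (kernel of ∂_k) / (image of ∂_{k+1}):

  H_0: rank C_0 − rank ∂_1 = 7 − 6 = 1, and the invariant factors of ∂_1 are all 1, so H_0 = Z.
  H_1: rank ker ∂_1 − rank ∂_2 = (21 − 6) − 13 = 2, and the invariant factors of ∂_2 are all 1, so H_1 = Z^2.
  H_2: rank ker ∂_2 − rank ∂_3 = (14 − 13) − 0 = 1, and there is no ∂_3, so H_2 = Z.

Hence the Betti numbers are b_0 = 1, b_1 = 2, b_2 = 1.

b_0 = 1, b_1 = 2, b_2 = 1.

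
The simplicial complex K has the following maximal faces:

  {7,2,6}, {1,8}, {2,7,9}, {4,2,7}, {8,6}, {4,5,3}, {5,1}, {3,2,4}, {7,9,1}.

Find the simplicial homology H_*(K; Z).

H_0 = Z,  H_1 = Z^2,  H_2 = 0.

K has 9 vertices, 16 edges, 6 triangles.
rank ∂_0 = 0, rank ∂_1 = 8 ⇒ b_0 = 9 − 0 − 8 = 1; all invariant factors of ∂_1 are 1 so no torsion. So H_0 = Z.
rank ∂_1 = 8, rank ∂_2 = 6 ⇒ b_1 = 16 − 8 − 6 = 2; all invariant factors of ∂_2 are 1 so no torsion. So H_1 = Z^2.
rank ∂_2 = 6, rank ∂_3 = 0 ⇒ b_2 = 6 − 6 − 0 = 0. So H_2 = 0.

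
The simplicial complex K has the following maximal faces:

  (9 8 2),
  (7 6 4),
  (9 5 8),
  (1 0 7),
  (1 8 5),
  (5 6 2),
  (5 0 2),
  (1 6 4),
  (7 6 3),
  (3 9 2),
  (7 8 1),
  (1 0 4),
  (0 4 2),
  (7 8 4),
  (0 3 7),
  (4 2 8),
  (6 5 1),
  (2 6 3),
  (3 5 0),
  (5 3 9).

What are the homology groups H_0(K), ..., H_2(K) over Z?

H_0 ≅ Z,  H_1 ≅ Z ⊕ Z/2Z,  H_2 = 0.

Take the total order 0 < 1 < 2 < 3 < 4 < 5 < 6 < 7 < 8 < 9 on the vertex set. Then K (dimension 2) consists of the simplices:

  0-simplices (10): [0], [1], [2], [3], [4], [5], [6], [7], [8], [9]
  1-simplices (30): (30 of them)
  2-simplices (20): (20 of them)

giving chain groups C_0 ≅ Z^10, C_1 ≅ Z^30, C_2 ≅ Z^20.

Boundary ∂_1: C_1 → C_0 sends each edge [p,q] (with p < q) to q − p.
The 10×30 boundary matrix has rank 9 and Smith normal form diag(1,1,1,1,1,1,1,1,1).

∂_2: C_2 → C_1 acts by ∂[p,q,r] = [q,r] − [p,r] + [p,q]. For instance
  ∂[0,3,7] = [3,7] − [0,7] + [0,3],
  ∂[0,1,4] = [1,4] − [0,4] + [0,1].
This gives a 30×20 integer matrix of rank 20; reducing to Smith normal form yields diagonal entries (1,1,1,1,1,1,1,1,1,1,1,1,1,1,1,1,1,1,1,2).

From H_k ≅ ker(∂_k) / im(∂_{k+1}) we obtain:

  H_0: rank C_0 − rank ∂_1 = 10 − 9 = 1, and the invariant factors of ∂_1 are all 1, so H_0 = Z.
  H_1: rank ker ∂_1 − rank ∂_2 = (30 − 9) − 20 = 1, and ∂_2 has invariant factor 2 > 1, so H_1 = Z ⊕ Z/2Z.
  H_2: rank ker ∂_2 − rank ∂_3 = (20 − 20) − 0 = 0, and there is no ∂_3, so H_2 = 0.

As a check, the Euler characteristic is 10 − 30 + 20 = 0, which agrees with 1 − 1 + 0 = 0.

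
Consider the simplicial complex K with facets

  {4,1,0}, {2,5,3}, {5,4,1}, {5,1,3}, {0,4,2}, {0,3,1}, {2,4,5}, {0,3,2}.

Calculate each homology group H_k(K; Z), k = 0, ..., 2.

Order the vertices as 0 < 1 < 2 < 3 < 4 < 5. Listing each simplex with vertices in this order, K has dimension 2 with simplices:

  0-simplices (6): [0], [1], [2], [3], [4], [5]
  1-simplices (12): [0,1], [0,2], [0,3], [0,4], [1,3], [1,4], [1,5], [2,3], [2,4], [2,5], [3,5], [4,5]
  2-simplices (8): [0,1,3], [0,1,4], [0,2,3], [0,2,4], [1,3,5], [1,4,5], [2,3,5], [2,4,5]

Hence C_0 ≅ Z^6, C_1 ≅ Z^12, C_2 ≅ Z^8.

Boundary ∂_1: C_1 → C_0 is given by ∂[p,q] = [q] − [p].
The 6×12 boundary matrix has rank 5 and Smith normal form diag(1,1,1,1,1).

∂_2: C_2 → C_1 maps a triangle to the signed sum of its edges. For instance
  ∂[0,2,4] = [2,4] − [0,4] + [0,2],
  ∂[0,2,3] = [2,3] − [0,3] + [0,2].
As a 12×8 matrix over Z this has rank 7, with invariant factors (1,1,1,1,1,1,1).

Reading off H_k = ker ∂_k / im ∂_{k+1}:

  H_0: rank C_0 − rank ∂_1 = 6 − 5 = 1, and the invariant factors of ∂_1 are all 1, so H_0 ≅ Z.
  H_1: rank ker ∂_1 − rank ∂_2 = (12 − 5) − 7 = 0, and the invariant factors of ∂_2 are all 1, so H_1 ≅ 0.
  H_2: rank ker ∂_2 − rank ∂_3 = (8 − 7) − 0 = 1, and there is no ∂_3, so H_2 ≅ Z.

(K is a triangulation of the 2-sphere S^2.)

H_0 ≅ Z,  H_1 = 0,  H_2 ≅ Z.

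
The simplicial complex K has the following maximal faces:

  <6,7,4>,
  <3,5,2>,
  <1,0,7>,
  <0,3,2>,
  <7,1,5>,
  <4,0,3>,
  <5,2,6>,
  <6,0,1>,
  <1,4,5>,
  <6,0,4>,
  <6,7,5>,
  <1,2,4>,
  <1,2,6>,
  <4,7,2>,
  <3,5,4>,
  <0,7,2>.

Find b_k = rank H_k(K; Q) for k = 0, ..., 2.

b_0 = 1, b_1 = 2, b_2 = 1.

Fix the vertex order 0 < 1 < 2 < 3 < 4 < 5 < 6 < 7 and write every simplex with vertices in increasing order. Then dim K = 2 and the simplices of K are:

  0-simplices (8): [0], [1], [2], [3], [4], [5], [6], [7]
  1-simplices (24): (24 of them)
  2-simplices (16): [0,1,6], [0,1,7], [0,2,3], [0,2,7], [0,3,4], [0,4,6], [1,2,4], [1,2,6], [1,4,5], [1,5,7], [2,3,5], [2,4,7], [2,5,6], [3,4,5], [4,6,7], [5,6,7]

so the chain groups are C_0 ≅ Z^8, C_1 ≅ Z^24, C_2 ≅ Z^16.

∂_1: C_1 → C_0 is given by ∂[p,q] = [q] − [p]. For instance
  ∂[4,7] = [7] − [4].
This gives a 8×24 integer matrix of rank 7; reducing to Smith normal form yields diagonal entries (1,1,1,1,1,1,1).

The boundary map ∂_2: C_2 → C_1 sends each 2-simplex [p,q,r] to [q,r] − [p,r] + [p,q]. For instance
  ∂[5,6,7] = [6,7] − [5,7] + [5,6],
  ∂[0,2,7] = [2,7] − [0,7] + [0,2].
The resulting 24×16 matrix has rank 15, and its Smith normal form has invariant factors (1,1,1,1,1,1,1,1,1,1,1,1,1,1,1).

Now H_k = ker ∂_k / im ∂_{k+1}, so:

  H_0: rank C_0 − rank ∂_1 = 8 − 7 = 1, and the invariant factors of ∂_1 are all 1, so H_0 = Z.
  H_1: rank ker ∂_1 − rank ∂_2 = (24 − 7) − 15 = 2, and the invariant factors of ∂_2 are all 1, so H_1 = Z^2.
  H_2: rank ker ∂_2 − rank ∂_3 = (16 − 15) − 0 = 1, and there is no ∂_3, so H_2 = Z.

As a check, the Euler characteristic is 8 − 24 + 16 = 0, which agrees with 1 − 2 + 1 = 0.

Hence the Betti numbers are b_0 = 1, b_1 = 2, b_2 = 1.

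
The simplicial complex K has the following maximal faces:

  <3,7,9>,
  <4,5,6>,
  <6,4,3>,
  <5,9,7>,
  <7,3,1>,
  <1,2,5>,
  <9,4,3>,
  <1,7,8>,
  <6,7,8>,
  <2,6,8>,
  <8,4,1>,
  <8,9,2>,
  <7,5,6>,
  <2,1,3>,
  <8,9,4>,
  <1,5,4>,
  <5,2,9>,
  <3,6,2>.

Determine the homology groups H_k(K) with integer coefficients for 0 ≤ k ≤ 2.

Take the total order 1 < 2 < 3 < 4 < 5 < 6 < 7 < 8 < 9 on the vertex set. Then K (dimension 2) consists of the simplices:

  0-simplices (9): [1], [2], [3], [4], [5], [6], [7], [8], [9]
  1-simplices (27): (27 of them)
  2-simplices (18): [1,2,3], [1,2,5], [1,3,7], [1,4,5], [1,4,8], [1,7,8], [2,3,6], [2,5,9], [2,6,8], [2,8,9], [3,4,6], [3,4,9], [3,7,9], [4,5,6], [4,8,9], [5,6,7], [5,7,9], [6,7,8]

giving chain groups C_0 ≅ Z^9, C_1 ≅ Z^27, C_2 ≅ Z^18.

Boundary ∂_1: C_1 → C_0 maps an edge to its endpoints' difference, ∂[p,q] = q − p.
This gives a 9×27 integer matrix of rank 8; reducing to Smith normal form yields diagonal entries (1,1,1,1,1,1,1,1).

The boundary map ∂_2: C_2 → C_1 sends each 2-simplex [p,q,r] to [q,r] − [p,r] + [p,q]. For instance
  ∂[1,7,8] = [7,8] − [1,8] + [1,7],
  ∂[1,3,7] = [3,7] − [1,7] + [1,3].
The 27×18 boundary matrix has rank 17 and Smith normal form diag(1,1,1,1,1,1,1,1,1,1,1,1,1,1,1,1,1).

Reading off H_k = ker ∂_k / im ∂_{k+1}:

  H_0: rank C_0 − rank ∂_1 = 9 − 8 = 1, and the invariant factors of ∂_1 are all 1, so H_0 = Z.
  H_1: rank ker ∂_1 − rank ∂_2 = (27 − 8) − 17 = 2, and the invariant factors of ∂_2 are all 1, so H_1 = Z^2.
  H_2: rank ker ∂_2 − rank ∂_3 = (18 − 17) − 0 = 1, and there is no ∂_3, so H_2 = Z.

(K is a triangulation of the torus T^2.)

H_0 = Z,  H_1 = Z^2,  H_2 = Z.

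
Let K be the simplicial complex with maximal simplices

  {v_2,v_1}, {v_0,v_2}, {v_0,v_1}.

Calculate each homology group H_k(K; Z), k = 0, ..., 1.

Fix the vertex order v_0 < v_1 < v_2 and write every simplex with vertices in increasing order. Then dim K = 1 and the simplices of K are:

  0-simplices (3): [v_0], [v_1], [v_2]
  1-simplices (3): [v_0,v_1], [v_0,v_2], [v_1,v_2]

Hence C_0 ≅ Z^3, C_1 ≅ Z^3.

∂_1: C_1 → C_0 sends each edge [p,q] (with p < q) to q − p. For instance
  ∂[v_0,v_1] = [v_1] − [v_0].
This gives a 3×3 integer matrix of rank 2; reducing to Smith normal form yields diagonal entries (1,1).

Computing H_k = (kernel of ∂_k) / (image of ∂_{k+1}):

  H_0: rank C_0 − rank ∂_1 = 3 − 2 = 1, and the invariant factors of ∂_1 are all 1, so H_0 ≅ Z.
  H_1: rank ker ∂_1 − rank ∂_2 = (3 − 2) − 0 = 1, and there is no ∂_2, so H_1 ≅ Z.

H_0 ≅ Z,  H_1 ≅ Z.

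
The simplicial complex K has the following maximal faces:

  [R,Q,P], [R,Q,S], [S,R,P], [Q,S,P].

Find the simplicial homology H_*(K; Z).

H_0 ≅ Z,  H_1 = 0,  H_2 ≅ Z.

Order the vertices as P < Q < R < S. Listing each simplex with vertices in this order, K has dimension 2 with simplices:

  0-simplices (4): P, Q, R, S
  1-simplices (6): PQ, PR, PS, QR, QS, RS
  2-simplices (4): PQR, PQS, PRS, QRS

Hence C_0 ≅ Z^4, C_1 ≅ Z^6, C_2 ≅ Z^4.

The boundary map ∂_1: C_1 → C_0 is given by ∂[p,q] = [q] − [p]. For instance
  ∂QS = S − Q.
The resulting 4×6 matrix has rank 3, and its Smith normal form has invariant factors (1,1,1).

The boundary map ∂_2: C_2 → C_1 maps a triangle to the signed sum of its edges. For instance
  ∂PQR = QR − PR + PQ,
  ∂PRS = RS − PS + PR.
The 6×4 boundary matrix has rank 3 and Smith normal form diag(1,1,1).

Reading off H_k = ker ∂_k / im ∂_{k+1}:

  H_0: rank C_0 − rank ∂_1 = 4 − 3 = 1, and the invariant factors of ∂_1 are all 1, so H_0 = Z.
  H_1: rank ker ∂_1 − rank ∂_2 = (6 − 3) − 3 = 0, and the invariant factors of ∂_2 are all 1, so H_1 = 0.
  H_2: rank ker ∂_2 − rank ∂_3 = (4 − 3) − 0 = 1, and there is no ∂_3, so H_2 = Z.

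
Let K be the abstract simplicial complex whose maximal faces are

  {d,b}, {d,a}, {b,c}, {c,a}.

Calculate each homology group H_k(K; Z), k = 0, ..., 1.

Fix the vertex order a < b < c < d and write every simplex with vertices in increasing order. Then dim K = 1 and the simplices of K are:

  0-simplices (4): a, b, c, d
  1-simplices (4): ac, ad, bc, bd

giving chain groups C_0 ≅ Z^4, C_1 ≅ Z^4.

∂_1: C_1 → C_0 is given by ∂[p,q] = [q] − [p]. For instance
  ∂ad = d − a.
This gives a 4×4 integer matrix of rank 3; reducing to Smith normal form yields diagonal entries (1,1,1).

Reading off H_k = ker ∂_k / im ∂_{k+1}:

  H_0: rank C_0 − rank ∂_1 = 4 − 3 = 1, and the invariant factors of ∂_1 are all 1, so H_0 = Z.
  H_1: rank ker ∂_1 − rank ∂_2 = (4 − 3) − 0 = 1, and there is no ∂_2, so H_1 = Z.

As a check, the Euler characteristic is 4 − 4 = 0, which agrees with 1 − 1 = 0.

H_0 = Z,  H_1 = Z.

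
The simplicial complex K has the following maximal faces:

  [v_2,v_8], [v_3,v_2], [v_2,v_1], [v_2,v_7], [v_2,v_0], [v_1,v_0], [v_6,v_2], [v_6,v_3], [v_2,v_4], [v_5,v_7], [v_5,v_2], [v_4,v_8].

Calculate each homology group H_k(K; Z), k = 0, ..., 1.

H_0 = Z,  H_1 = Z^4.

Order the vertices as v_0 < v_1 < v_2 < v_3 < v_4 < v_5 < v_6 < v_7 < v_8. Listing each simplex with vertices in this order, K has dimension 1 with simplices:

  0-simplices (9): [v_0], [v_1], [v_2], [v_3], [v_4], [v_5], [v_6], [v_7], [v_8]
  1-simplices (12): [v_0,v_1], [v_0,v_2], [v_1,v_2], [v_2,v_3], [v_2,v_4], [v_2,v_5], [v_2,v_6], [v_2,v_7], [v_2,v_8], [v_3,v_6], [v_4,v_8], [v_5,v_7]

giving chain groups C_0 ≅ Z^9, C_1 ≅ Z^12.

Boundary ∂_1: C_1 → C_0 sends each edge [p,q] (with p < q) to q − p. For instance
  ∂[v_2,v_5] = [v_5] − [v_2].
The 9×12 boundary matrix has rank 8 and Smith normal form diag(1,1,1,1,1,1,1,1).

Computing H_k = (kernel of ∂_k) / (image of ∂_{k+1}):

  H_0: rank C_0 − rank ∂_1 = 9 − 8 = 1, and the invariant factors of ∂_1 are all 1, so H_0 = Z.
  H_1: rank ker ∂_1 − rank ∂_2 = (12 − 8) − 0 = 4, and there is no ∂_2, so H_1 = Z^4.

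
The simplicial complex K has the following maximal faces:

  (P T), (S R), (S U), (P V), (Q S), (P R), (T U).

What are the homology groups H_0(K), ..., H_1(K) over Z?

H_0 = Z,  H_1 = Z.

We work with the vertex ordering P < Q < R < S < T < U < V. The simplices of K, each written with vertices in increasing order, are:

  0-simplices (7): P, Q, R, S, T, U, V
  1-simplices (7): PR, PT, PV, QS, RS, SU, TU

giving chain groups C_0 ≅ Z^7, C_1 ≅ Z^7.

Boundary ∂_1: C_1 → C_0 is given by ∂[p,q] = [q] − [p].
The 7×7 boundary matrix has rank 6 and Smith normal form diag(1,1,1,1,1,1).

From H_k ≅ ker(∂_k) / im(∂_{k+1}) we obtain:

  H_0: rank C_0 − rank ∂_1 = 7 − 6 = 1, and the invariant factors of ∂_1 are all 1, so H_0 ≅ Z.
  H_1: rank ker ∂_1 − rank ∂_2 = (7 − 6) − 0 = 1, and there is no ∂_2, so H_1 ≅ Z.

As a check, the Euler characteristic is 7 − 7 = 0, which agrees with 1 − 1 = 0.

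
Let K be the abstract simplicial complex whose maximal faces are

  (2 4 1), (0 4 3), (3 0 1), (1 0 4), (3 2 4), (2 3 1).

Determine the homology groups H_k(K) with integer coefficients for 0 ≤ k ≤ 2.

H_0 ≅ Z,  H_1 = 0,  H_2 ≅ Z.

Fix the vertex order 0 < 1 < 2 < 3 < 4 and write every simplex with vertices in increasing order. Then dim K = 2 and the simplices of K are:

  0-simplices (5): [0], [1], [2], [3], [4]
  1-simplices (9): [0,1], [0,3], [0,4], [1,2], [1,3], [1,4], [2,3], [2,4], [3,4]
  2-simplices (6): [0,1,3], [0,1,4], [0,3,4], [1,2,3], [1,2,4], [2,3,4]

so the chain groups are C_0 ≅ Z^5, C_1 ≅ Z^9, C_2 ≅ Z^6.

∂_1: C_1 → C_0 sends each edge [p,q] (with p < q) to q − p.
As a 5×9 matrix over Z this has rank 4, with invariant factors (1,1,1,1).

∂_2: C_2 → C_1 maps a triangle to the signed sum of its edges. For instance
  ∂[0,3,4] = [3,4] − [0,4] + [0,3],
  ∂[1,2,3] = [2,3] − [1,3] + [1,2].
The resulting 9×6 matrix has rank 5, and its Smith normal form has invariant factors (1,1,1,1,1).

Computing H_k = (kernel of ∂_k) / (image of ∂_{k+1}):

  H_0: rank C_0 − rank ∂_1 = 5 − 4 = 1, and the invariant factors of ∂_1 are all 1, so H_0 ≅ Z.
  H_1: rank ker ∂_1 − rank ∂_2 = (9 − 4) − 5 = 0, and the invariant factors of ∂_2 are all 1, so H_1 ≅ 0.
  H_2: rank ker ∂_2 − rank ∂_3 = (6 − 5) − 0 = 1, and there is no ∂_3, so H_2 ≅ Z.

As a check, the Euler characteristic is 5 − 9 + 6 = 2, which agrees with 1 − 0 + 1 = 2.
(K is a triangulation of the 2-sphere S^2.)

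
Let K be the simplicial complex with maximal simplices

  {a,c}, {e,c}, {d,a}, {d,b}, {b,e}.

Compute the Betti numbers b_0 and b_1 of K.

We work with the vertex ordering a < b < c < d < e. The simplices of K, each written with vertices in increasing order, are:

  0-simplices (5): a, b, c, d, e
  1-simplices (5): ac, ad, bd, be, ce

Hence C_0 ≅ Z^5, C_1 ≅ Z^5.

The boundary map ∂_1: C_1 → C_0 is given by ∂[p,q] = [q] − [p]. For instance
  ∂ac = c − a.
The resulting 5×5 matrix has rank 4, and its Smith normal form has invariant factors (1,1,1,1).

From H_k ≅ ker(∂_k) / im(∂_{k+1}) we obtain:

  H_0: rank C_0 − rank ∂_1 = 5 − 4 = 1, and the invariant factors of ∂_1 are all 1, so H_0 = Z.
  H_1: rank ker ∂_1 − rank ∂_2 = (5 − 4) − 0 = 1, and there is no ∂_2, so H_1 = Z.

Hence the Betti numbers are b_0 = 1, b_1 = 1.

b_0 = 1, b_1 = 1.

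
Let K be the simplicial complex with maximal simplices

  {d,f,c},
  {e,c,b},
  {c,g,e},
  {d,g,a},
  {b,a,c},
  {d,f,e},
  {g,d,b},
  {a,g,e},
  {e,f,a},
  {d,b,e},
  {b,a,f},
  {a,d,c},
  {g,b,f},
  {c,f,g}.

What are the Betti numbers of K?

b_0 = 1, b_1 = 2, b_2 = 1.

Fix the vertex order a < b < c < d < e < f < g and write every simplex with vertices in increasing order. Then dim K = 2 and the simplices of K are:

  0-simplices (7): a, b, c, d, e, f, g
  1-simplices (21): ab, ac, ad, ae, af, ag, bc, bd, be, bf, bg, cd, ce, cf, cg, de, df, dg, ef, eg, fg
  2-simplices (14): abc, abf, acd, adg, aef, aeg, bce, bde, bdg, bfg, cdf, ceg, cfg, def

giving chain groups C_0 ≅ Z^7, C_1 ≅ Z^21, C_2 ≅ Z^14.

Boundary ∂_1: C_1 → C_0 maps an edge to its endpoints' difference, ∂[p,q] = q − p. For instance
  ∂cf = f − c.
As a 7×21 matrix over Z this has rank 6, with invariant factors (1,1,1,1,1,1).

The boundary map ∂_2: C_2 → C_1 acts by ∂[p,q,r] = [q,r] − [p,r] + [p,q]. For instance
  ∂bfg = fg − bg + bf,
  ∂cfg = fg − cg + cf.
This gives a 21×14 integer matrix of rank 13; reducing to Smith normal form yields diagonal entries (1,1,1,1,1,1,1,1,1,1,1,1,1).

Reading off H_k = ker ∂_k / im ∂_{k+1}:

  H_0: rank C_0 − rank ∂_1 = 7 − 6 = 1, and the invariant factors of ∂_1 are all 1, so H_0 = Z.
  H_1: rank ker ∂_1 − rank ∂_2 = (21 − 6) − 13 = 2, and the invariant factors of ∂_2 are all 1, so H_1 = Z^2.
  H_2: rank ker ∂_2 − rank ∂_3 = (14 − 13) − 0 = 1, and there is no ∂_3, so H_2 = Z.

(K is a triangulation of the torus T^2.)

Hence the Betti numbers are b_0 = 1, b_1 = 2, b_2 = 1.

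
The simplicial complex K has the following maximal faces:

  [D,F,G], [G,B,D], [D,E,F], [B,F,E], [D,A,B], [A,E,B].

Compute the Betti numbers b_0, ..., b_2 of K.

Order the vertices as A < B < D < E < F < G. Listing each simplex with vertices in this order, K has dimension 2 with simplices:

  0-simplices (6): A, B, D, E, F, G
  1-simplices (12): AB, AD, AE, BD, BE, BF, BG, DE, DF, DG, EF, FG
  2-simplices (6): ABD, ABE, BDG, BEF, DEF, DFG

so the chain groups are C_0 ≅ Z^6, C_1 ≅ Z^12, C_2 ≅ Z^6.

Boundary ∂_1: C_1 → C_0 maps an edge to its endpoints' difference, ∂[p,q] = q − p. For instance
  ∂BF = F − B.
The 6×12 boundary matrix has rank 5 and Smith normal form diag(1,1,1,1,1).

Boundary ∂_2: C_2 → C_1 maps a triangle to the signed sum of its edges. For instance
  ∂ABE = BE − AE + AB,
  ∂BDG = DG − BG + BD.
The 12×6 boundary matrix has rank 6 and Smith normal form diag(1,1,1,1,1,1).

Computing H_k = (kernel of ∂_k) / (image of ∂_{k+1}):

  H_0: rank C_0 − rank ∂_1 = 6 − 5 = 1, and the invariant factors of ∂_1 are all 1, so H_0 ≅ Z.
  H_1: rank ker ∂_1 − rank ∂_2 = (12 − 5) − 6 = 1, and the invariant factors of ∂_2 are all 1, so H_1 ≅ Z.
  H_2: rank ker ∂_2 − rank ∂_3 = (6 − 6) − 0 = 0, and there is no ∂_3, so H_2 ≅ 0.

Hence the Betti numbers are b_0 = 1, b_1 = 1, b_2 = 0.

b_0 = 1, b_1 = 1, b_2 = 0.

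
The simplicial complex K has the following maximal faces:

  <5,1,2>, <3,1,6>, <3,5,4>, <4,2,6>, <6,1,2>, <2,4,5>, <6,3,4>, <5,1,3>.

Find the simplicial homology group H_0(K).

H_0 = Z.

Take the total order 1 < 2 < 3 < 4 < 5 < 6 on the vertex set. Then K (dimension 2) consists of the simplices:

  0-simplices (6): [1], [2], [3], [4], [5], [6]
  1-simplices (12): [1,2], [1,3], [1,5], [1,6], [2,4], [2,5], [2,6], [3,4], [3,5], [3,6], [4,5], [4,6]
  2-simplices (8): [1,2,5], [1,2,6], [1,3,5], [1,3,6], [2,4,5], [2,4,6], [3,4,5], [3,4,6]

so the chain groups are C_0 ≅ Z^6, C_1 ≅ Z^12, C_2 ≅ Z^8.

The boundary map ∂_1: C_1 → C_0 maps an edge to its endpoints' difference, ∂[p,q] = q − p.
This gives a 6×12 integer matrix of rank 5; reducing to Smith normal form yields diagonal entries (1,1,1,1,1).

∂_2: C_2 → C_1 sends each 2-simplex [p,q,r] to [q,r] − [p,r] + [p,q]. For instance
  ∂[1,3,6] = [3,6] − [1,6] + [1,3],
  ∂[1,3,5] = [3,5] − [1,5] + [1,3].
As a 12×8 matrix over Z this has rank 7, with invariant factors (1,1,1,1,1,1,1).

Reading off H_k = ker ∂_k / im ∂_{k+1}:

  H_0: rank C_0 − rank ∂_1 = 6 − 5 = 1, and the invariant factors of ∂_1 are all 1, so H_0 = Z.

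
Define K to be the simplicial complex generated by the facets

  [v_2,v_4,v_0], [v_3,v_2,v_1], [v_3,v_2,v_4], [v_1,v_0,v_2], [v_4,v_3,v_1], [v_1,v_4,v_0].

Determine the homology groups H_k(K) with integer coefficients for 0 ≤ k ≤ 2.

H_0 ≅ Z,  H_1 = 0,  H_2 ≅ Z.

K has 5 vertices, 9 edges, 6 triangles.
rank ∂_0 = 0, rank ∂_1 = 4 ⇒ b_0 = 5 − 0 − 4 = 1; all invariant factors of ∂_1 are 1 so no torsion. So H_0 ≅ Z.
rank ∂_1 = 4, rank ∂_2 = 5 ⇒ b_1 = 9 − 4 − 5 = 0; all invariant factors of ∂_2 are 1 so no torsion. So H_1 ≅ 0.
rank ∂_2 = 5, rank ∂_3 = 0 ⇒ b_2 = 6 − 5 − 0 = 1. So H_2 ≅ Z.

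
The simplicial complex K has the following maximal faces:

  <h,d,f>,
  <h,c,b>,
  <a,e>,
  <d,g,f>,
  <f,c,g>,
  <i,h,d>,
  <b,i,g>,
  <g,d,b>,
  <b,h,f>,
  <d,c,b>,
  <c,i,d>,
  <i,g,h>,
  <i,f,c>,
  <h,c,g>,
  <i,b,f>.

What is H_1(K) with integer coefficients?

H_1 ≅ Z^2.

We work with the vertex ordering a < b < c < d < e < f < g < h < i. The simplices of K, each written with vertices in increasing order, are:

  0-simplices (9): a, b, c, d, e, f, g, h, i
  1-simplices (22): ae, bc, bd, bf, bg, bh, bi, cd, cf, cg, ch, ci, df, dg, dh, di, fg, fh, fi, gh, gi, hi
  2-simplices (14): bcd, bch, bdg, bfh, bfi, bgi, cdi, cfg, cfi, cgh, dfg, dfh, dhi, ghi

Hence C_0 ≅ Z^9, C_1 ≅ Z^22, C_2 ≅ Z^14.

Boundary ∂_1: C_1 → C_0 maps an edge to its endpoints' difference, ∂[p,q] = q − p. For instance
  ∂ch = h − c.
This gives a 9×22 integer matrix of rank 7; reducing to Smith normal form yields diagonal entries (1,1,1,1,1,1,1).

The boundary map ∂_2: C_2 → C_1 maps a triangle to the signed sum of its edges. For instance
  ∂bgi = gi − bi + bg,
  ∂ghi = hi − gi + gh.
The resulting 22×14 matrix has rank 13, and its Smith normal form has invariant factors (1,1,1,1,1,1,1,1,1,1,1,1,1).

Now H_k = ker ∂_k / im ∂_{k+1}, so:

  H_1: rank ker ∂_1 − rank ∂_2 = (22 − 7) − 13 = 2, and the invariant factors of ∂_2 are all 1, so H_1 ≅ Z^2.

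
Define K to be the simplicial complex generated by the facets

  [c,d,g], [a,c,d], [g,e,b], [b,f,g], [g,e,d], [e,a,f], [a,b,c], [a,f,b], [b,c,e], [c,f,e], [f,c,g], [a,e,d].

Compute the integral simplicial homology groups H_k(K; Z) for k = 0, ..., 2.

H_0 ≅ Z,  H_1 ≅ Z/2,  H_2 = 0.

We work with the vertex ordering a < b < c < d < e < f < g. The simplices of K, each written with vertices in increasing order, are:

  0-simplices (7): a, b, c, d, e, f, g
  1-simplices (18): ab, ac, ad, ae, af, bc, be, bf, bg, cd, ce, cf, cg, de, dg, ef, eg, fg
  2-simplices (12): abc, abf, acd, ade, aef, bce, beg, bfg, cdg, cef, cfg, deg

Hence C_0 ≅ Z^7, C_1 ≅ Z^18, C_2 ≅ Z^12.

The boundary map ∂_1: C_1 → C_0 maps an edge to its endpoints' difference, ∂[p,q] = q − p. For instance
  ∂ef = f − e.
The 7×18 boundary matrix has rank 6 and Smith normal form diag(1,1,1,1,1,1).

∂_2: C_2 → C_1 maps a triangle to the signed sum of its edges. For instance
  ∂deg = eg − dg + de,
  ∂abc = bc − ac + ab.
As a 18×12 matrix over Z this has rank 12, with invariant factors (1,1,1,1,1,1,1,1,1,1,1,2).

From H_k ≅ ker(∂_k) / im(∂_{k+1}) we obtain:

  H_0: rank C_0 − rank ∂_1 = 7 − 6 = 1, and the invariant factors of ∂_1 are all 1, so H_0 ≅ Z.
  H_1: rank ker ∂_1 − rank ∂_2 = (18 − 6) − 12 = 0, and ∂_2 has invariant factor 2 > 1, so H_1 ≅ Z/2.
  H_2: rank ker ∂_2 − rank ∂_3 = (12 − 12) − 0 = 0, and there is no ∂_3, so H_2 ≅ 0.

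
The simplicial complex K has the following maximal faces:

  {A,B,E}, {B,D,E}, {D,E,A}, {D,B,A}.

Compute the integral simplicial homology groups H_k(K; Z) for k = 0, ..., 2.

K has 4 vertices, 6 edges, 4 triangles.
rank ∂_0 = 0, rank ∂_1 = 3 ⇒ b_0 = 4 − 0 − 3 = 1; all invariant factors of ∂_1 are 1 so no torsion. So H_0 ≅ Z.
rank ∂_1 = 3, rank ∂_2 = 3 ⇒ b_1 = 6 − 3 − 3 = 0; all invariant factors of ∂_2 are 1 so no torsion. So H_1 ≅ 0.
rank ∂_2 = 3, rank ∂_3 = 0 ⇒ b_2 = 4 − 3 − 0 = 1. So H_2 ≅ Z.

H_0 ≅ Z,  H_1 = 0,  H_2 ≅ Z.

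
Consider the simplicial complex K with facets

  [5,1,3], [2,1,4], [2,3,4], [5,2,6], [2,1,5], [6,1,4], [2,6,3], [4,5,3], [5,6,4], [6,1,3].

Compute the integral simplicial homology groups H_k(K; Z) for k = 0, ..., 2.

K has 6 vertices, 15 edges, 10 triangles.
rank ∂_0 = 0, rank ∂_1 = 5 ⇒ b_0 = 6 − 0 − 5 = 1; all invariant factors of ∂_1 are 1 so no torsion. So H_0 = Z.
rank ∂_1 = 5, rank ∂_2 = 10 ⇒ b_1 = 15 − 5 − 10 = 0; ∂_2 has invariant factor(s) [2] giving torsion. So H_1 = Z/2Z.
rank ∂_2 = 10, rank ∂_3 = 0 ⇒ b_2 = 10 − 10 − 0 = 0. So H_2 = 0.

H_0 = Z,  H_1 = Z/2Z,  H_2 = 0.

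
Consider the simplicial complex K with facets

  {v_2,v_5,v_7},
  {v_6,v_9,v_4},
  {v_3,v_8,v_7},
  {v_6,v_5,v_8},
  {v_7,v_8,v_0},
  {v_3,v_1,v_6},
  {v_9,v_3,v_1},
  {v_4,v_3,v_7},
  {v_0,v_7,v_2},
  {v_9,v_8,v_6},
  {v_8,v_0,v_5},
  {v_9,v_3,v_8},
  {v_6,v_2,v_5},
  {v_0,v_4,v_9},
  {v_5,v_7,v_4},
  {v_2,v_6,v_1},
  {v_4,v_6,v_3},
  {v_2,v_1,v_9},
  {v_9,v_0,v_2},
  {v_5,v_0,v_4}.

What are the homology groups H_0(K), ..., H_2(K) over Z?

Fix the vertex order v_0 < v_1 < v_2 < v_3 < v_4 < v_5 < v_6 < v_7 < v_8 < v_9 and write every simplex with vertices in increasing order. Then dim K = 2 and the simplices of K are:

  0-simplices (10): [v_0], [v_1], [v_2], [v_3], [v_4], [v_5], [v_6], [v_7], [v_8], [v_9]
  1-simplices (30): (30 of them)
  2-simplices (20): (20 of them)

so the chain groups are C_0 ≅ Z^10, C_1 ≅ Z^30, C_2 ≅ Z^20.

Boundary ∂_1: C_1 → C_0 maps an edge to its endpoints' difference, ∂[p,q] = q − p.
The resulting 10×30 matrix has rank 9, and its Smith normal form has invariant factors (1,1,1,1,1,1,1,1,1).

Boundary ∂_2: C_2 → C_1 maps a triangle to the signed sum of its edges. For instance
  ∂[v_1,v_2,v_9] = [v_2,v_9] − [v_1,v_9] + [v_1,v_2],
  ∂[v_3,v_7,v_8] = [v_7,v_8] − [v_3,v_8] + [v_3,v_7].
This gives a 30×20 integer matrix of rank 20; reducing to Smith normal form yields diagonal entries (1,1,1,1,1,1,1,1,1,1,1,1,1,1,1,1,1,1,1,2).

Computing H_k = (kernel of ∂_k) / (image of ∂_{k+1}):

  H_0: rank C_0 − rank ∂_1 = 10 − 9 = 1, and the invariant factors of ∂_1 are all 1, so H_0 ≅ Z.
  H_1: rank ker ∂_1 − rank ∂_2 = (30 − 9) − 20 = 1, and ∂_2 has invariant factor 2 > 1, so H_1 ≅ Z × Z/2.
  H_2: rank ker ∂_2 − rank ∂_3 = (20 − 20) − 0 = 0, and there is no ∂_3, so H_2 ≅ 0.

(K is a triangulation of the Klein bottle.)

H_0 ≅ Z,  H_1 ≅ Z × Z/2,  H_2 = 0.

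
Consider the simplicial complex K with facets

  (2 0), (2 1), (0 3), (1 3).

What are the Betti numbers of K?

b_0 = 1, b_1 = 1.

Fix the vertex order 0 < 1 < 2 < 3 and write every simplex with vertices in increasing order. Then dim K = 1 and the simplices of K are:

  0-simplices (4): [0], [1], [2], [3]
  1-simplices (4): [0,2], [0,3], [1,2], [1,3]

giving chain groups C_0 ≅ Z^4, C_1 ≅ Z^4.

The boundary map ∂_1: C_1 → C_0 is given by ∂[p,q] = [q] − [p].
This gives a 4×4 integer matrix of rank 3; reducing to Smith normal form yields diagonal entries (1,1,1).

Reading off H_k = ker ∂_k / im ∂_{k+1}:

  H_0: rank C_0 − rank ∂_1 = 4 − 3 = 1, and the invariant factors of ∂_1 are all 1, so H_0 ≅ Z.
  H_1: rank ker ∂_1 − rank ∂_2 = (4 − 3) − 0 = 1, and there is no ∂_2, so H_1 ≅ Z.

As a check, the Euler characteristic is 4 − 4 = 0, which agrees with 1 − 1 = 0.
(K is a triangulation of the circle S^1.)

Hence the Betti numbers are b_0 = 1, b_1 = 1.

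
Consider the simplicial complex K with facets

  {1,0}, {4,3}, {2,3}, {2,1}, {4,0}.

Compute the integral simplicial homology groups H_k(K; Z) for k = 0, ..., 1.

Fix the vertex order 0 < 1 < 2 < 3 < 4 and write every simplex with vertices in increasing order. Then dim K = 1 and the simplices of K are:

  0-simplices (5): [0], [1], [2], [3], [4]
  1-simplices (5): [0,1], [0,4], [1,2], [2,3], [3,4]

Hence C_0 ≅ Z^5, C_1 ≅ Z^5.

The boundary map ∂_1: C_1 → C_0 sends each edge [p,q] (with p < q) to q − p. For instance
  ∂[2,3] = [3] − [2].
As a 5×5 matrix over Z this has rank 4, with invariant factors (1,1,1,1).

Now H_k = ker ∂_k / im ∂_{k+1}, so:

  H_0: rank C_0 − rank ∂_1 = 5 − 4 = 1, and the invariant factors of ∂_1 are all 1, so H_0 = Z.
  H_1: rank ker ∂_1 − rank ∂_2 = (5 − 4) − 0 = 1, and there is no ∂_2, so H_1 = Z.

H_0 ≅ Z,  H_1 ≅ Z.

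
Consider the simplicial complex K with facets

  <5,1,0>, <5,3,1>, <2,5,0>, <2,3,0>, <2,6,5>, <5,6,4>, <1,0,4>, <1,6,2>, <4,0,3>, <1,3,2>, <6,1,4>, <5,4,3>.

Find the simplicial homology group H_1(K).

H_1 = Z/2.

K has 7 vertices, 18 edges, 12 triangles.
rank ∂_1 = 6, rank ∂_2 = 12 ⇒ b_1 = 18 − 6 − 12 = 0; ∂_2 has invariant factor(s) [2] giving torsion. So H_1 = Z/2.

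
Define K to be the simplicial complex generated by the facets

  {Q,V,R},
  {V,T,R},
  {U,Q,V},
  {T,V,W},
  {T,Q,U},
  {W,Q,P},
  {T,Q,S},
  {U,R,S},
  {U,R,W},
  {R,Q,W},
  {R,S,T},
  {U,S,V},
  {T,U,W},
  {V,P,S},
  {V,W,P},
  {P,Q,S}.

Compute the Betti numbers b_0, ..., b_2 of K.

We work with the vertex ordering P < Q < R < S < T < U < V < W. The simplices of K, each written with vertices in increasing order, are:

  0-simplices (8): P, Q, R, S, T, U, V, W
  1-simplices (24): PQ, PS, PV, PW, QR, QS, QT, QU, QV, QW, RS, RT, RU, RV, RW, ST, SU, SV, TU, TV, TW, UV, UW, VW
  2-simplices (16): PQS, PQW, PSV, PVW, QRV, QRW, QST, QTU, QUV, RST, RSU, RTV, RUW, SUV, TUW, TVW

so the chain groups are C_0 ≅ Z^8, C_1 ≅ Z^24, C_2 ≅ Z^16.

Boundary ∂_1: C_1 → C_0 sends each edge [p,q] (with p < q) to q − p.
As a 8×24 matrix over Z this has rank 7, with invariant factors (1,1,1,1,1,1,1).

The boundary map ∂_2: C_2 → C_1 acts by ∂[p,q,r] = [q,r] − [p,r] + [p,q]. For instance
  ∂QUV = UV − QV + QU,
  ∂TVW = VW − TW + TV.
This gives a 24×16 integer matrix of rank 15; reducing to Smith normal form yields diagonal entries (1,1,1,1,1,1,1,1,1,1,1,1,1,1,1).

Reading off H_k = ker ∂_k / im ∂_{k+1}:

  H_0: rank C_0 − rank ∂_1 = 8 − 7 = 1, and the invariant factors of ∂_1 are all 1, so H_0 = Z.
  H_1: rank ker ∂_1 − rank ∂_2 = (24 − 7) − 15 = 2, and the invariant factors of ∂_2 are all 1, so H_1 = Z^2.
  H_2: rank ker ∂_2 − rank ∂_3 = (16 − 15) − 0 = 1, and there is no ∂_3, so H_2 = Z.

As a check, the Euler characteristic is 8 − 24 + 16 = 0, which agrees with 1 − 2 + 1 = 0.

Hence the Betti numbers are b_0 = 1, b_1 = 2, b_2 = 1.

b_0 = 1, b_1 = 2, b_2 = 1.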